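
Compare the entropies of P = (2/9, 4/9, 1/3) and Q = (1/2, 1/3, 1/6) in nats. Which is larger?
P

Computing entropies in nats:
H(P) = 1.0609
H(Q) = 1.0114

Distribution P has higher entropy.

Intuition: The distribution closer to uniform (more spread out) has higher entropy.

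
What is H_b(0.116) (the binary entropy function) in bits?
0.5178 bits

The binary entropy function is:
H(p) = -p log(p) - (1-p) log(1-p)

H(0.116) = -0.116 × log_2(0.116) - 0.884 × log_2(0.884)
H(0.116) = 0.5178 bits

Note: Binary entropy is maximized at p=0.5 (H=1 bit) and minimized at p=0 or p=1 (H=0).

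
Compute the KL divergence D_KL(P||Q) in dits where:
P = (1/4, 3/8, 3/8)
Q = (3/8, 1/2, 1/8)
0.0880 dits

KL divergence: D_KL(P||Q) = Σ p(x) log(p(x)/q(x))

Computing term by term:
  x=0: 1/4 × log_10[(1/4)/(3/8)] = 1/4 × -0.1761 = -0.0440
  x=1: 3/8 × log_10[(3/8)/(1/2)] = 3/8 × -0.1249 = -0.0469
  x=2: 3/8 × log_10[(3/8)/(1/8)] = 3/8 × 0.4771 = 0.1789

D_KL(P||Q) = 0.0880 dits

Note: KL divergence is always non-negative and equals 0 iff P = Q.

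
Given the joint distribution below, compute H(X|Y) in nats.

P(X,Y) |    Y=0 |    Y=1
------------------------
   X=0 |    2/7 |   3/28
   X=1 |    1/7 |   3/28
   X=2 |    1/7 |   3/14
1.0397 nats

Using the chain rule: H(X|Y) = H(X,Y) - H(Y)

First, compute H(X,Y) = 1.7226 nats

Marginal P(Y) = (4/7, 3/7)
H(Y) = 0.6829 nats

H(X|Y) = H(X,Y) - H(Y) = 1.7226 - 0.6829 = 1.0397 nats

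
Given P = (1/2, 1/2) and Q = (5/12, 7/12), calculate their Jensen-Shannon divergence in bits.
0.0051 bits

Jensen-Shannon divergence is:
JSD(P||Q) = 0.5 × D_KL(P||M) + 0.5 × D_KL(Q||M)
where M = 0.5 × (P + Q) is the mixture distribution.

M = 0.5 × (1/2, 1/2) + 0.5 × (5/12, 7/12) = (11/24, 13/24)

D_KL(P||M) = 0.0050 bits
D_KL(Q||M) = 0.0051 bits

JSD(P||Q) = 0.5 × 0.0050 + 0.5 × 0.0051 = 0.0051 bits

Unlike KL divergence, JSD is symmetric and bounded: 0 ≤ JSD ≤ log(2).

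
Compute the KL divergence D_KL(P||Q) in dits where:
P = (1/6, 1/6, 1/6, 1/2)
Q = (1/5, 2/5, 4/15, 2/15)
0.1764 dits

KL divergence: D_KL(P||Q) = Σ p(x) log(p(x)/q(x))

Computing term by term:
  x=0: 1/6 × log_10[(1/6)/(1/5)] = 1/6 × -0.0792 = -0.0132
  x=1: 1/6 × log_10[(1/6)/(2/5)] = 1/6 × -0.3802 = -0.0634
  x=2: 1/6 × log_10[(1/6)/(4/15)] = 1/6 × -0.2041 = -0.0340
  x=3: 1/2 × log_10[(1/2)/(2/15)] = 1/2 × 0.5740 = 0.2870

D_KL(P||Q) = 0.1764 dits

Note: KL divergence is always non-negative and equals 0 iff P = Q.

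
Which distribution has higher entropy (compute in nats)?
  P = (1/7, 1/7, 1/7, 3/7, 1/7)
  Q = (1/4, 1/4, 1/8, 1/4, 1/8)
Q

Computing entropies in nats:
H(P) = 1.4751
H(Q) = 1.5596

Distribution Q has higher entropy.

Intuition: The distribution closer to uniform (more spread out) has higher entropy.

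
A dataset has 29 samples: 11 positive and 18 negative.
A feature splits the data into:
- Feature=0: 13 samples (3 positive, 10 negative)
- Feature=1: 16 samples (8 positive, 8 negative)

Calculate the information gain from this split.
0.0565 bits

Information Gain = H(Y) - H(Y|Feature)

Before split:
P(positive) = 11/29 = 0.3793
H(Y) = 0.9576 bits

After split:
Feature=0: H = 0.7793 bits (weight = 13/29)
Feature=1: H = 1.0000 bits (weight = 16/29)
H(Y|Feature) = (13/29)×0.7793 + (16/29)×1.0000 = 0.9011 bits

Information Gain = 0.9576 - 0.9011 = 0.0565 bits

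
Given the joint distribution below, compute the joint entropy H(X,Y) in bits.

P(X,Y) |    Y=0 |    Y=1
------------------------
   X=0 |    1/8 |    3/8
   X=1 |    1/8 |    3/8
1.8113 bits

Joint entropy is H(X,Y) = -Σ_{x,y} p(x,y) log p(x,y).

Summing over all non-zero entries:
H(X,Y) = -[1/8·log_2(1/8) + 3/8·log_2(3/8) + 1/8·log_2(1/8) + 3/8·log_2(3/8)]
H(X,Y) = 1.8113 bits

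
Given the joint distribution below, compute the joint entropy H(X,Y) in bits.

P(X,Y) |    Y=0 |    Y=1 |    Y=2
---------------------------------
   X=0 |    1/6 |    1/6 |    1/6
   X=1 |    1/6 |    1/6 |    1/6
2.5850 bits

Joint entropy is H(X,Y) = -Σ_{x,y} p(x,y) log p(x,y).

Summing over all non-zero entries:
H(X,Y) = -[1/6·log_2(1/6) + 1/6·log_2(1/6) + 1/6·log_2(1/6) + 1/6·log_2(1/6) + 1/6·log_2(1/6) + 1/6·log_2(1/6)]
H(X,Y) = 2.5850 bits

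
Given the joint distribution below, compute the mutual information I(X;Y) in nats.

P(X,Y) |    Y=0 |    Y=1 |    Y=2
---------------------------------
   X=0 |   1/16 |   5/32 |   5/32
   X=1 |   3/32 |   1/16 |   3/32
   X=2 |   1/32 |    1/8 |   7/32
0.0471 nats

Mutual information: I(X;Y) = H(X) + H(Y) - H(X,Y)

Marginals:
P(X) = (3/8, 1/4, 3/8), H(X) = 1.0822 nats
P(Y) = (3/16, 11/32, 15/32), H(Y) = 1.0361 nats

Joint entropy: H(X,Y) = 2.0712 nats

I(X;Y) = 1.0822 + 1.0361 - 2.0712 = 0.0471 nats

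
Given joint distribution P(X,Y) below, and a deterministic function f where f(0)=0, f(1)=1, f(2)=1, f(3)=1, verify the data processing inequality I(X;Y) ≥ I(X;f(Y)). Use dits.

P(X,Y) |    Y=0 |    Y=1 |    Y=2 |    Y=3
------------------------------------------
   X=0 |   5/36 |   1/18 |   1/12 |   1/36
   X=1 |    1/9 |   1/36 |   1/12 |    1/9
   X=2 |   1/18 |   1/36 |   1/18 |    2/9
I(X;Y) = 0.0493, I(X;f(Y)) = 0.0164, inequality holds: 0.0493 ≥ 0.0164

Data Processing Inequality: For any Markov chain X → Y → Z, we have I(X;Y) ≥ I(X;Z).

Here Z = f(Y) is a deterministic function of Y, forming X → Y → Z.

Original I(X;Y) = 0.0493 dits

After applying f:
P(X,Z) where Z=f(Y):
- P(X,Z=0) = P(X,Y=0)
- P(X,Z=1) = P(X,Y=1) + P(X,Y=2) + P(X,Y=3)

I(X;Z) = I(X;f(Y)) = 0.0164 dits

Verification: 0.0493 ≥ 0.0164 ✓

Information cannot be created by processing; the function f can only lose information about X.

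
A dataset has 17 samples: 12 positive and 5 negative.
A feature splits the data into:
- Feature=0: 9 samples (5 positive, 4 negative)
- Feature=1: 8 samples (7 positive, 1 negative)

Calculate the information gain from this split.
0.0935 bits

Information Gain = H(Y) - H(Y|Feature)

Before split:
P(positive) = 12/17 = 0.7059
H(Y) = 0.8740 bits

After split:
Feature=0: H = 0.9911 bits (weight = 9/17)
Feature=1: H = 0.5436 bits (weight = 8/17)
H(Y|Feature) = (9/17)×0.9911 + (8/17)×0.5436 = 0.7805 bits

Information Gain = 0.8740 - 0.7805 = 0.0935 bits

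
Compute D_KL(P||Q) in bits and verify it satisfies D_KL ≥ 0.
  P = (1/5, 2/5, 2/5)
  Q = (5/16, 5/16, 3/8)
0.0509 bits

KL divergence satisfies the Gibbs inequality: D_KL(P||Q) ≥ 0 for all distributions P, Q.

D_KL(P||Q) = Σ p(x) log(p(x)/q(x))
Term by term:
  x=0: 1/5 × log_2[(1/5)/(5/16)] = -0.1288
  x=1: 2/5 × log_2[(2/5)/(5/16)] = 0.1425
  x=2: 2/5 × log_2[(2/5)/(3/8)] = 0.0372
D_KL(P||Q) = 0.0509 bits

D_KL(P||Q) = 0.0509 ≥ 0 ✓

This non-negativity is a fundamental property: relative entropy cannot be negative because it measures how different Q is from P.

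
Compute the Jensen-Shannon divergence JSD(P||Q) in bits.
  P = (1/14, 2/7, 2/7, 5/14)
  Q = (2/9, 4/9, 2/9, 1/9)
0.0938 bits

Jensen-Shannon divergence is:
JSD(P||Q) = 0.5 × D_KL(P||M) + 0.5 × D_KL(Q||M)
where M = 0.5 × (P + Q) is the mixture distribution.

M = 0.5 × (1/14, 2/7, 2/7, 5/14) + 0.5 × (2/9, 4/9, 2/9, 1/9) = (0.146825, 0.365079, 0.253968, 0.234127)

D_KL(P||M) = 0.0908 bits
D_KL(Q||M) = 0.0967 bits

JSD(P||Q) = 0.5 × 0.0908 + 0.5 × 0.0967 = 0.0938 bits

Unlike KL divergence, JSD is symmetric and bounded: 0 ≤ JSD ≤ log(2).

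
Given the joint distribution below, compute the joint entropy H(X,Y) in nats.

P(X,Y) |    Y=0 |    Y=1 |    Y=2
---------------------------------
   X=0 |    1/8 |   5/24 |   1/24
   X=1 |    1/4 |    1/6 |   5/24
1.6911 nats

Joint entropy is H(X,Y) = -Σ_{x,y} p(x,y) log p(x,y).

Summing over all non-zero entries:
H(X,Y) = -[1/8·log_e(1/8) + 5/24·log_e(5/24) + 1/24·log_e(1/24) + 1/4·log_e(1/4) + 1/6·log_e(1/6) + 5/24·log_e(5/24)]
H(X,Y) = 1.6911 nats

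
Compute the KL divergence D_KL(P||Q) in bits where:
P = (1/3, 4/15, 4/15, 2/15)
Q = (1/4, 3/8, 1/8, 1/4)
0.1778 bits

KL divergence: D_KL(P||Q) = Σ p(x) log(p(x)/q(x))

Computing term by term:
  x=0: 1/3 × log_2[(1/3)/(1/4)] = 1/3 × 0.4150 = 0.1383
  x=1: 4/15 × log_2[(4/15)/(3/8)] = 4/15 × -0.4919 = -0.1312
  x=2: 4/15 × log_2[(4/15)/(1/8)] = 4/15 × 1.0931 = 0.2915
  x=3: 2/15 × log_2[(2/15)/(1/4)] = 2/15 × -0.9069 = -0.1209

D_KL(P||Q) = 0.1778 bits

Note: KL divergence is always non-negative and equals 0 iff P = Q.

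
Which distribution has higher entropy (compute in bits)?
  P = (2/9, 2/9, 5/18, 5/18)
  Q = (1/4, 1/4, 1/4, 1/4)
Q

Computing entropies in bits:
H(P) = 1.9911
H(Q) = 2.0000

Distribution Q has higher entropy.

Intuition: The distribution closer to uniform (more spread out) has higher entropy.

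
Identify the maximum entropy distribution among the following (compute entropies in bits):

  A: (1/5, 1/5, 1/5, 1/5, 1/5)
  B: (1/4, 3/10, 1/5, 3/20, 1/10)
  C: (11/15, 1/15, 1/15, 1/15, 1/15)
A

For a discrete distribution over n outcomes, entropy is maximized by the uniform distribution.

Computing entropies:
H(A) = 2.3219 bits
H(B) = 2.2282 bits
H(C) = 1.3700 bits

The uniform distribution (where all probabilities equal 1/5) achieves the maximum entropy of log_2(5) = 2.3219 bits.

Distribution A has the highest entropy.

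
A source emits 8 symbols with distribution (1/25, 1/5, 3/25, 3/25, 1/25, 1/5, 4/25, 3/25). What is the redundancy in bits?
0.1755 bits

Redundancy measures how far a source is from maximum entropy:
R = H_max - H(X)

Maximum entropy for 8 symbols: H_max = log_2(8) = 3.0000 bits
Actual entropy: H(X) = 2.8245 bits
Redundancy: R = 3.0000 - 2.8245 = 0.1755 bits

This redundancy represents potential for compression: the source could be compressed by 0.1755 bits per symbol.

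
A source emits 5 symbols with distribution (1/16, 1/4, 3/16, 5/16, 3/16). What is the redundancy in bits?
0.1419 bits

Redundancy measures how far a source is from maximum entropy:
R = H_max - H(X)

Maximum entropy for 5 symbols: H_max = log_2(5) = 2.3219 bits
Actual entropy: H(X) = 2.1800 bits
Redundancy: R = 2.3219 - 2.1800 = 0.1419 bits

This redundancy represents potential for compression: the source could be compressed by 0.1419 bits per symbol.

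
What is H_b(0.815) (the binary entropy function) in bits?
0.6909 bits

The binary entropy function is:
H(p) = -p log(p) - (1-p) log(1-p)

H(0.815) = -0.815 × log_2(0.815) - 0.185 × log_2(0.185)
H(0.815) = 0.6909 bits

Note: Binary entropy is maximized at p=0.5 (H=1 bit) and minimized at p=0 or p=1 (H=0).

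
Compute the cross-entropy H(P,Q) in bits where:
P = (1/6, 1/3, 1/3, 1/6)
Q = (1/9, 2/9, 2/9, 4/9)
2.1699 bits

Cross-entropy: H(P,Q) = -Σ p(x) log q(x)

Alternatively: H(P,Q) = H(P) + D_KL(P||Q)
H(P) = 1.9183 bits
D_KL(P||Q) = 0.2516 bits

H(P,Q) = 1.9183 + 0.2516 = 2.1699 bits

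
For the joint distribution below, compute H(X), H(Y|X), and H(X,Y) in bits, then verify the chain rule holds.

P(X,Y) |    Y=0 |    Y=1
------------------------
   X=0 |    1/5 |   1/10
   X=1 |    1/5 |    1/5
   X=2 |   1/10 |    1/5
H(X,Y) = 2.5219, H(X) = 1.5710, H(Y|X) = 0.9510 (all in bits)

Chain rule: H(X,Y) = H(X) + H(Y|X)

Left side — joint entropy directly:
H(X,Y) = -Σ p(x,y) log p(x,y) = 2.5219 bits

Right side — compute H(Y|X) from the conditional distributions:
P(X) = (3/10, 2/5, 3/10), so H(X) = 1.5710 bits
H(Y|X) = Σ_x P(X=x) · H(Y|X=x):
  P(Y|X=0) = (2/3, 1/3), H(Y|X=0) = 0.9183, weight P(X=0) = 3/10
  P(Y|X=1) = (1/2, 1/2), H(Y|X=1) = 1.0000, weight P(X=1) = 2/5
  P(Y|X=2) = (1/3, 2/3), H(Y|X=2) = 0.9183, weight P(X=2) = 3/10
H(Y|X) = 0.9510 bits

H(X) + H(Y|X) = 1.5710 + 0.9510 = 2.5219 bits

Both sides equal 2.5219 bits. ✓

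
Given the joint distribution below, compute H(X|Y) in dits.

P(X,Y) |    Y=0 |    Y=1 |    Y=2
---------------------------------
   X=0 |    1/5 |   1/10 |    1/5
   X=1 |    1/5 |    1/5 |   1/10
0.2863 dits

Using the chain rule: H(X|Y) = H(X,Y) - H(Y)

First, compute H(X,Y) = 0.7592 dits

Marginal P(Y) = (2/5, 3/10, 3/10)
H(Y) = 0.4729 dits

H(X|Y) = H(X,Y) - H(Y) = 0.7592 - 0.4729 = 0.2863 dits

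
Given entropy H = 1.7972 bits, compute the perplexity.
3.4755

Perplexity is 2^H (or exp(H) for natural log).

H = 1.7972 bits
Perplexity = 2^1.7972 = 3.4755

Interpretation: The model's uncertainty is equivalent to choosing uniformly among 3.5 options.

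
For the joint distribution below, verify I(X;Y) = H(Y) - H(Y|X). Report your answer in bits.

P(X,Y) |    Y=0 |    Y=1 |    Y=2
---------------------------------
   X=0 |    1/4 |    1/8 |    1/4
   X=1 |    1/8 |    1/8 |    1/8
I(X;Y) = 0.0157 bits

Mutual information has multiple equivalent forms:
- I(X;Y) = H(X) - H(X|Y)
- I(X;Y) = H(Y) - H(Y|X)
- I(X;Y) = H(X) + H(Y) - H(X,Y)

Computing all quantities:
H(X) = 0.9544, H(Y) = 1.5613, H(X,Y) = 2.5000
H(X|Y) = 0.9387, H(Y|X) = 1.5456

Verification:
H(X) - H(X|Y) = 0.9544 - 0.9387 = 0.0157
H(Y) - H(Y|X) = 1.5613 - 1.5456 = 0.0157
H(X) + H(Y) - H(X,Y) = 0.9544 + 1.5613 - 2.5000 = 0.0157

All forms give I(X;Y) = 0.0157 bits. ✓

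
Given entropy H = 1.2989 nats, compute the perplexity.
3.6653

Perplexity is e^H (or exp(H) for natural log).

H = 1.2989 nats
Perplexity = e^1.2989 = 3.6653

Interpretation: The model's uncertainty is equivalent to choosing uniformly among 3.7 options.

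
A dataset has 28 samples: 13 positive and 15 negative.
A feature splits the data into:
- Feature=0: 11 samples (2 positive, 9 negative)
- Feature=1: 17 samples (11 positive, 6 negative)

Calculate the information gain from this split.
0.1589 bits

Information Gain = H(Y) - H(Y|Feature)

Before split:
P(positive) = 13/28 = 0.4643
H(Y) = 0.9963 bits

After split:
Feature=0: H = 0.6840 bits (weight = 11/28)
Feature=1: H = 0.9367 bits (weight = 17/28)
H(Y|Feature) = (11/28)×0.6840 + (17/28)×0.9367 = 0.8374 bits

Information Gain = 0.9963 - 0.8374 = 0.1589 bits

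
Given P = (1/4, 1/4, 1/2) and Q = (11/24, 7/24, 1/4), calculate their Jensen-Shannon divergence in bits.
0.0542 bits

Jensen-Shannon divergence is:
JSD(P||Q) = 0.5 × D_KL(P||M) + 0.5 × D_KL(Q||M)
where M = 0.5 × (P + Q) is the mixture distribution.

M = 0.5 × (1/4, 1/4, 1/2) + 0.5 × (11/24, 7/24, 1/4) = (0.354167, 0.270833, 3/8)

D_KL(P||M) = 0.0530 bits
D_KL(Q||M) = 0.0554 bits

JSD(P||Q) = 0.5 × 0.0530 + 0.5 × 0.0554 = 0.0542 bits

Unlike KL divergence, JSD is symmetric and bounded: 0 ≤ JSD ≤ log(2).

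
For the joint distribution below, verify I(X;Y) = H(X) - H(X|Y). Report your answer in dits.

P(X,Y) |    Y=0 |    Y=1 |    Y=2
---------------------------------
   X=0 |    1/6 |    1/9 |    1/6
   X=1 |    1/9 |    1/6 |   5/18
I(X;Y) = 0.0083 dits

Mutual information has multiple equivalent forms:
- I(X;Y) = H(X) - H(X|Y)
- I(X;Y) = H(Y) - H(Y|X)
- I(X;Y) = H(X) + H(Y) - H(X,Y)

Computing all quantities:
H(X) = 0.2983, H(Y) = 0.4656, H(X,Y) = 0.7557
H(X|Y) = 0.2901, H(Y|X) = 0.4573

Verification:
H(X) - H(X|Y) = 0.2983 - 0.2901 = 0.0083
H(Y) - H(Y|X) = 0.4656 - 0.4573 = 0.0083
H(X) + H(Y) - H(X,Y) = 0.2983 + 0.4656 - 0.7557 = 0.0083

All forms give I(X;Y) = 0.0083 dits. ✓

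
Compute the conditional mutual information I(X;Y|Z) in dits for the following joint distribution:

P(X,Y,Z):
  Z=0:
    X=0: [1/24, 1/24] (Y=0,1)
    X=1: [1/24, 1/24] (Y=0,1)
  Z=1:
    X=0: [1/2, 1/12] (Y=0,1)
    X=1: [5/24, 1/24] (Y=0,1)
0.0002 dits

Conditional mutual information: I(X;Y|Z) = H(X|Z) + H(Y|Z) - H(X,Y|Z)

H(Z) = 0.1957
H(X,Z) = 0.4669 → H(X|Z) = 0.2713
H(Y,Z) = 0.3988 → H(Y|Z) = 0.2032
H(X,Y,Z) = 0.6699 → H(X,Y|Z) = 0.4742

I(X;Y|Z) = 0.2713 + 0.2032 - 0.4742 = 0.0002 dits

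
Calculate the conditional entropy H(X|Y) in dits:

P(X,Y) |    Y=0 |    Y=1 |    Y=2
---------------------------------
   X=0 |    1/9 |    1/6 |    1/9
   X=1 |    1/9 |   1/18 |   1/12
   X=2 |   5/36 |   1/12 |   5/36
0.4594 dits

Using the chain rule: H(X|Y) = H(X,Y) - H(Y)

First, compute H(X,Y) = 0.9355 dits

Marginal P(Y) = (13/36, 11/36, 1/3)
H(Y) = 0.4761 dits

H(X|Y) = H(X,Y) - H(Y) = 0.9355 - 0.4761 = 0.4594 dits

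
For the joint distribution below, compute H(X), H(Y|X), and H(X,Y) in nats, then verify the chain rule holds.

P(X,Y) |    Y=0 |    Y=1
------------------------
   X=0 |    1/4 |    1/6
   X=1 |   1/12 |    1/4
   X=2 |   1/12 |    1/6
H(X,Y) = 1.7046, H(X) = 1.0776, H(Y|X) = 0.6270 (all in nats)

Chain rule: H(X,Y) = H(X) + H(Y|X)

Left side — joint entropy directly:
H(X,Y) = -Σ p(x,y) log p(x,y) = 1.7046 nats

Right side — compute H(Y|X) from the conditional distributions:
P(X) = (5/12, 1/3, 1/4), so H(X) = 1.0776 nats
H(Y|X) = Σ_x P(X=x) · H(Y|X=x):
  P(Y|X=0) = (3/5, 2/5), H(Y|X=0) = 0.6730, weight P(X=0) = 5/12
  P(Y|X=1) = (1/4, 3/4), H(Y|X=1) = 0.5623, weight P(X=1) = 1/3
  P(Y|X=2) = (1/3, 2/3), H(Y|X=2) = 0.6365, weight P(X=2) = 1/4
H(Y|X) = 0.6270 nats

H(X) + H(Y|X) = 1.0776 + 0.6270 = 1.7046 nats

Both sides equal 1.7046 nats. ✓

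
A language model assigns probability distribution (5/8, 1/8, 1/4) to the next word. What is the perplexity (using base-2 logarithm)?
2.4602

Perplexity is 2^H (or exp(H) for natural log).

First, H = -Σ p log p = 1.2988 bits
Perplexity = 2^1.2988 = 2.4602

Interpretation: The model's uncertainty is equivalent to choosing uniformly among 2.5 options.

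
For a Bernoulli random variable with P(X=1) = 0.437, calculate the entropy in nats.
0.6852 nats

The binary entropy function is:
H(p) = -p log(p) - (1-p) log(1-p)

H(0.437) = -0.437 × log_e(0.437) - 0.563 × log_e(0.563)
H(0.437) = 0.6852 nats

Note: Binary entropy is maximized at p=0.5 (H=1 bit) and minimized at p=0 or p=1 (H=0).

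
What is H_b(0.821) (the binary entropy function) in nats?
0.4699 nats

The binary entropy function is:
H(p) = -p log(p) - (1-p) log(1-p)

H(0.821) = -0.821 × log_e(0.821) - 0.179 × log_e(0.179)
H(0.821) = 0.4699 nats

Note: Binary entropy is maximized at p=0.5 (H=1 bit) and minimized at p=0 or p=1 (H=0).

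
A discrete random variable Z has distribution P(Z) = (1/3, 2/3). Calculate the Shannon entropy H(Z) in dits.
0.2764 dits

Shannon entropy is H(X) = -Σ p(x) log p(x).

For P = (1/3, 2/3):
H = -1/3 × log_10(1/3) -2/3 × log_10(2/3)
H = 0.2764 dits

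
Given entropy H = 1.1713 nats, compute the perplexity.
3.2262

Perplexity is e^H (or exp(H) for natural log).

H = 1.1713 nats
Perplexity = e^1.1713 = 3.2262

Interpretation: The model's uncertainty is equivalent to choosing uniformly among 3.2 options.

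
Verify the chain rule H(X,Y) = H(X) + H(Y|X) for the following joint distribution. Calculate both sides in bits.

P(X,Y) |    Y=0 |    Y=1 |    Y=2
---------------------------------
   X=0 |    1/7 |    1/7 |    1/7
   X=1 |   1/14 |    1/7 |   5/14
H(X,Y) = 2.4067, H(X) = 0.9852, H(Y|X) = 1.4214 (all in bits)

Chain rule: H(X,Y) = H(X) + H(Y|X)

Left side — joint entropy directly:
H(X,Y) = -Σ p(x,y) log p(x,y) = 2.4067 bits

Right side — compute H(Y|X) from the conditional distributions:
P(X) = (3/7, 4/7), so H(X) = 0.9852 bits
H(Y|X) = Σ_x P(X=x) · H(Y|X=x):
  P(Y|X=0) = (1/3, 1/3, 1/3), H(Y|X=0) = 1.5850, weight P(X=0) = 3/7
  P(Y|X=1) = (1/8, 1/4, 5/8), H(Y|X=1) = 1.2988, weight P(X=1) = 4/7
H(Y|X) = 1.4214 bits

H(X) + H(Y|X) = 0.9852 + 1.4214 = 2.4067 bits

Both sides equal 2.4067 bits. ✓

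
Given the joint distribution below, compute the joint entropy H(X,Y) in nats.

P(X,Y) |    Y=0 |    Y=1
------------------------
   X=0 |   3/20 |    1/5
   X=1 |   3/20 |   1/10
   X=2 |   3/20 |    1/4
1.7524 nats

Joint entropy is H(X,Y) = -Σ_{x,y} p(x,y) log p(x,y).

Summing over all non-zero entries:
H(X,Y) = -[3/20·log_e(3/20) + 1/5·log_e(1/5) + 3/20·log_e(3/20) + 1/10·log_e(1/10) + 3/20·log_e(3/20) + 1/4·log_e(1/4)]
H(X,Y) = 1.7524 nats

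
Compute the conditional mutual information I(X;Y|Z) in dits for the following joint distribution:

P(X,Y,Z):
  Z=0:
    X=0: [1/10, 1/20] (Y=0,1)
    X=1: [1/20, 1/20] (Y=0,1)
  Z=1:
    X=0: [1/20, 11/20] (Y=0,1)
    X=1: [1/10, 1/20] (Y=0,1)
0.0483 dits

Conditional mutual information: I(X;Y|Z) = H(X|Z) + H(Y|Z) - H(X,Y|Z)

H(Z) = 0.2442
H(X,Z) = 0.4803 → H(X|Z) = 0.2361
H(Y,Z) = 0.4803 → H(Y|Z) = 0.2361
H(X,Y,Z) = 0.6681 → H(X,Y|Z) = 0.4238

I(X;Y|Z) = 0.2361 + 0.2361 - 0.4238 = 0.0483 dits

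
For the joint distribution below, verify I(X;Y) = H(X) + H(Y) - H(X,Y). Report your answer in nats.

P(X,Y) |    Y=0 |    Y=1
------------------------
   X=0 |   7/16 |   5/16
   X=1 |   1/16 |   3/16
I(X;Y) = 0.0432 nats

Mutual information has multiple equivalent forms:
- I(X;Y) = H(X) - H(X|Y)
- I(X;Y) = H(Y) - H(Y|X)
- I(X;Y) = H(X) + H(Y) - H(X,Y)

Computing all quantities:
H(X) = 0.5623, H(Y) = 0.6931, H(X,Y) = 1.2123
H(X|Y) = 0.5192, H(Y|X) = 0.6500

Verification:
H(X) - H(X|Y) = 0.5623 - 0.5192 = 0.0432
H(Y) - H(Y|X) = 0.6931 - 0.6500 = 0.0432
H(X) + H(Y) - H(X,Y) = 0.5623 + 0.6931 - 1.2123 = 0.0432

All forms give I(X;Y) = 0.0432 nats. ✓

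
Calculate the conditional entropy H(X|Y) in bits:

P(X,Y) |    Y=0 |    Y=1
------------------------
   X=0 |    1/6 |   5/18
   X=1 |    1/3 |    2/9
0.9547 bits

Using the chain rule: H(X|Y) = H(X,Y) - H(Y)

First, compute H(X,Y) = 1.9547 bits

Marginal P(Y) = (1/2, 1/2)
H(Y) = 1.0000 bits

H(X|Y) = H(X,Y) - H(Y) = 1.9547 - 1.0000 = 0.9547 bits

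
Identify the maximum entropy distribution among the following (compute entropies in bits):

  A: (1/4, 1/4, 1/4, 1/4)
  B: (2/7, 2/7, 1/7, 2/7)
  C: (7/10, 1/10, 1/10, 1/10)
A

For a discrete distribution over n outcomes, entropy is maximized by the uniform distribution.

Computing entropies:
H(A) = 2.0000 bits
H(B) = 1.9502 bits
H(C) = 1.3568 bits

The uniform distribution (where all probabilities equal 1/4) achieves the maximum entropy of log_2(4) = 2.0000 bits.

Distribution A has the highest entropy.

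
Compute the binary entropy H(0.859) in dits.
0.1767 dits

The binary entropy function is:
H(p) = -p log(p) - (1-p) log(1-p)

H(0.859) = -0.859 × log_10(0.859) - 0.141 × log_10(0.141)
H(0.859) = 0.1767 dits

Note: Binary entropy is maximized at p=0.5 (H=1 bit) and minimized at p=0 or p=1 (H=0).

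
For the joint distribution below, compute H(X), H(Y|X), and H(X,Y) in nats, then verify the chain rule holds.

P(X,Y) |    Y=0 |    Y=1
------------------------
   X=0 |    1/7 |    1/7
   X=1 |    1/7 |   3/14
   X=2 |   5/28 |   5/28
H(X,Y) = 1.7793, H(X) = 1.0934, H(Y|X) = 0.6860 (all in nats)

Chain rule: H(X,Y) = H(X) + H(Y|X)

Left side — joint entropy directly:
H(X,Y) = -Σ p(x,y) log p(x,y) = 1.7793 nats

Right side — compute H(Y|X) from the conditional distributions:
P(X) = (2/7, 5/14, 5/14), so H(X) = 1.0934 nats
H(Y|X) = Σ_x P(X=x) · H(Y|X=x):
  P(Y|X=0) = (1/2, 1/2), H(Y|X=0) = 0.6931, weight P(X=0) = 2/7
  P(Y|X=1) = (2/5, 3/5), H(Y|X=1) = 0.6730, weight P(X=1) = 5/14
  P(Y|X=2) = (1/2, 1/2), H(Y|X=2) = 0.6931, weight P(X=2) = 5/14
H(Y|X) = 0.6860 nats

H(X) + H(Y|X) = 1.0934 + 0.6860 = 1.7793 nats

Both sides equal 1.7793 nats. ✓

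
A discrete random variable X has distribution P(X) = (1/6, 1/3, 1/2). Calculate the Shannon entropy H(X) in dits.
0.4392 dits

Shannon entropy is H(X) = -Σ p(x) log p(x).

For P = (1/6, 1/3, 1/2):
H = -1/6 × log_10(1/6) -1/3 × log_10(1/3) -1/2 × log_10(1/2)
H = 0.4392 dits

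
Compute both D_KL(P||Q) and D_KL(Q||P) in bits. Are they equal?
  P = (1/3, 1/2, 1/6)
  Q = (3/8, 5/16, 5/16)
D_KL(P||Q) = 0.1312, D_KL(Q||P) = 0.1352

KL divergence is not symmetric: D_KL(P||Q) ≠ D_KL(Q||P) in general.

D_KL(P||Q) = 0.1312 bits
D_KL(Q||P) = 0.1352 bits

No, they are not equal!

This asymmetry is why KL divergence is not a true distance metric.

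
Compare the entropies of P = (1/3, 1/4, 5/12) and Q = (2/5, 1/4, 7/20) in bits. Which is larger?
Q

Computing entropies in bits:
H(P) = 1.5546
H(Q) = 1.5589

Distribution Q has higher entropy.

Intuition: The distribution closer to uniform (more spread out) has higher entropy.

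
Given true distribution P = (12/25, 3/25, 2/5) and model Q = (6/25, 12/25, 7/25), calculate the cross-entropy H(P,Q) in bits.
1.8499 bits

Cross-entropy: H(P,Q) = -Σ p(x) log q(x)

Alternatively: H(P,Q) = H(P) + D_KL(P||Q)
H(P) = 1.4041 bits
D_KL(P||Q) = 0.4458 bits

H(P,Q) = 1.4041 + 0.4458 = 1.8499 bits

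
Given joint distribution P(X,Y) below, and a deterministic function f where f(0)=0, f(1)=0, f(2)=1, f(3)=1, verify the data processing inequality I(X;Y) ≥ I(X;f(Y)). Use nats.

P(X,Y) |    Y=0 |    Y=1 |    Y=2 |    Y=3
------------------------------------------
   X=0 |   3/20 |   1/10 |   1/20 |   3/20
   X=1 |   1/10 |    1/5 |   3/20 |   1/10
I(X;Y) = 0.0482, I(X;f(Y)) = 0.0001, inequality holds: 0.0482 ≥ 0.0001

Data Processing Inequality: For any Markov chain X → Y → Z, we have I(X;Y) ≥ I(X;Z).

Here Z = f(Y) is a deterministic function of Y, forming X → Y → Z.

Original I(X;Y) = 0.0482 nats

After applying f:
P(X,Z) where Z=f(Y):
- P(X,Z=0) = P(X,Y=0) + P(X,Y=1)
- P(X,Z=1) = P(X,Y=2) + P(X,Y=3)

I(X;Z) = I(X;f(Y)) = 0.0001 nats

Verification: 0.0482 ≥ 0.0001 ✓

Information cannot be created by processing; the function f can only lose information about X.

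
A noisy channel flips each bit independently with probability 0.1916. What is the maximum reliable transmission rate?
0.2952 bits

For a binary symmetric channel (BSC) with error probability p:
Capacity C = 1 - H(p) bits per symbol

where H(p) = -p log₂(p) - (1-p) log₂(1-p) is the binary entropy function.

H(0.1916) = 0.7048 bits
C = 1 - 0.7048 = 0.2952 bits per symbol

This means we can reliably transmit up to 0.2952 bits of information per channel use.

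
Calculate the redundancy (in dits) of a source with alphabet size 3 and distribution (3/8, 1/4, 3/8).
0.0071 dits

Redundancy measures how far a source is from maximum entropy:
R = H_max - H(X)

Maximum entropy for 3 symbols: H_max = log_10(3) = 0.4771 dits
Actual entropy: H(X) = 0.4700 dits
Redundancy: R = 0.4771 - 0.4700 = 0.0071 dits

This redundancy represents potential for compression: the source could be compressed by 0.0071 dits per symbol.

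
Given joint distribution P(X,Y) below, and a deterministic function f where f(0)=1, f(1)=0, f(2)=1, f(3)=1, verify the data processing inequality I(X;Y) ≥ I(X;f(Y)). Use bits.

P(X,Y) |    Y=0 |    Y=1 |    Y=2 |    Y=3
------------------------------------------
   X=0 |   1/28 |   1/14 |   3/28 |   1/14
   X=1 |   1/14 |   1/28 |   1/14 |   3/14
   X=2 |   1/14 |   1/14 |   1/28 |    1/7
I(X;Y) = 0.0907, I(X;f(Y)) = 0.0269, inequality holds: 0.0907 ≥ 0.0269

Data Processing Inequality: For any Markov chain X → Y → Z, we have I(X;Y) ≥ I(X;Z).

Here Z = f(Y) is a deterministic function of Y, forming X → Y → Z.

Original I(X;Y) = 0.0907 bits

After applying f:
P(X,Z) where Z=f(Y):
- P(X,Z=0) = P(X,Y=1)
- P(X,Z=1) = P(X,Y=0) + P(X,Y=2) + P(X,Y=3)

I(X;Z) = I(X;f(Y)) = 0.0269 bits

Verification: 0.0907 ≥ 0.0269 ✓

Information cannot be created by processing; the function f can only lose information about X.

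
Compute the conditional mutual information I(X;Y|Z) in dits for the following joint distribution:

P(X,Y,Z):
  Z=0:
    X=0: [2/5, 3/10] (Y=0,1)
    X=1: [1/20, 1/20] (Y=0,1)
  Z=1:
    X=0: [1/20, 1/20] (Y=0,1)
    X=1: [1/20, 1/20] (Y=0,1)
0.0004 dits

Conditional mutual information: I(X;Y|Z) = H(X|Z) + H(Y|Z) - H(X,Y|Z)

H(Z) = 0.2173
H(X,Z) = 0.4084 → H(X|Z) = 0.1911
H(Y,Z) = 0.5156 → H(Y|Z) = 0.2983
H(X,Y,Z) = 0.7063 → H(X,Y|Z) = 0.4890

I(X;Y|Z) = 0.1911 + 0.2983 - 0.4890 = 0.0004 dits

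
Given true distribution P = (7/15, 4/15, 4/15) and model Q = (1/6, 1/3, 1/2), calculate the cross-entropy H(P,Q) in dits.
0.5706 dits

Cross-entropy: H(P,Q) = -Σ p(x) log q(x)

Alternatively: H(P,Q) = H(P) + D_KL(P||Q)
H(P) = 0.4606 dits
D_KL(P||Q) = 0.1100 dits

H(P,Q) = 0.4606 + 0.1100 = 0.5706 dits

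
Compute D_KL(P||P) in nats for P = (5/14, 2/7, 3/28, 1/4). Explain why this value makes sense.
0.0000 nats

KL divergence satisfies the Gibbs inequality: D_KL(P||Q) ≥ 0 for all distributions P, Q.

D_KL(P||Q) = Σ p(x) log(p(x)/q(x))
Each term is p(x) × log_e(p(x)/p(x)) = p(x) × log_e(1) = 0, so the sum is 0.
D_KL(P||Q) = 0.0000 nats

When P = Q, the KL divergence is exactly 0, as there is no 'divergence' between identical distributions.

This non-negativity is a fundamental property: relative entropy cannot be negative because it measures how different Q is from P.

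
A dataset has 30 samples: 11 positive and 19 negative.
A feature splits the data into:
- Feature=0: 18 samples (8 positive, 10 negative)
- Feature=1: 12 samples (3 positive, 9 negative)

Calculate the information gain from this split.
0.0289 bits

Information Gain = H(Y) - H(Y|Feature)

Before split:
P(positive) = 11/30 = 0.3667
H(Y) = 0.9481 bits

After split:
Feature=0: H = 0.9911 bits (weight = 18/30)
Feature=1: H = 0.8113 bits (weight = 12/30)
H(Y|Feature) = (18/30)×0.9911 + (12/30)×0.8113 = 0.9192 bits

Information Gain = 0.9481 - 0.9192 = 0.0289 bits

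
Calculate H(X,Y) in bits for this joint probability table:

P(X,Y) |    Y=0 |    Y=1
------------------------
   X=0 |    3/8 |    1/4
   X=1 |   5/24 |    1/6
1.9329 bits

Joint entropy is H(X,Y) = -Σ_{x,y} p(x,y) log p(x,y).

Summing over all non-zero entries:
H(X,Y) = -[3/8·log_2(3/8) + 1/4·log_2(1/4) + 5/24·log_2(5/24) + 1/6·log_2(1/6)]
H(X,Y) = 1.9329 bits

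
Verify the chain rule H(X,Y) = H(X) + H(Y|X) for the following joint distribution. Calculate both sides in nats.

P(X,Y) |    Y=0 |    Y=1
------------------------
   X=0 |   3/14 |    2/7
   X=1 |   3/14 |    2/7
H(X,Y) = 1.3761, H(X) = 0.6931, H(Y|X) = 0.6829 (all in nats)

Chain rule: H(X,Y) = H(X) + H(Y|X)

Left side — joint entropy directly:
H(X,Y) = -Σ p(x,y) log p(x,y) = 1.3761 nats

Right side — compute H(Y|X) from the conditional distributions:
P(X) = (1/2, 1/2), so H(X) = 0.6931 nats
H(Y|X) = Σ_x P(X=x) · H(Y|X=x):
  P(Y|X=0) = (3/7, 4/7), H(Y|X=0) = 0.6829, weight P(X=0) = 1/2
  P(Y|X=1) = (3/7, 4/7), H(Y|X=1) = 0.6829, weight P(X=1) = 1/2
H(Y|X) = 0.6829 nats

H(X) + H(Y|X) = 0.6931 + 0.6829 = 1.3761 nats

Both sides equal 1.3761 nats. ✓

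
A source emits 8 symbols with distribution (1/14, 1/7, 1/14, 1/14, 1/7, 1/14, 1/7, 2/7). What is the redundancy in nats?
0.1335 nats

Redundancy measures how far a source is from maximum entropy:
R = H_max - H(X)

Maximum entropy for 8 symbols: H_max = log_e(8) = 2.0794 nats
Actual entropy: H(X) = 1.9459 nats
Redundancy: R = 2.0794 - 1.9459 = 0.1335 nats

This redundancy represents potential for compression: the source could be compressed by 0.1335 nats per symbol.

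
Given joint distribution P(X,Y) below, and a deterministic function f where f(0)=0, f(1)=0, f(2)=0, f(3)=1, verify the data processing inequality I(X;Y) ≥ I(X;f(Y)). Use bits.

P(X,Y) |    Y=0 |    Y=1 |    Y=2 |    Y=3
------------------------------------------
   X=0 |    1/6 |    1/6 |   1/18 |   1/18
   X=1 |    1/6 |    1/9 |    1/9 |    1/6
I(X;Y) = 0.0547, I(X;f(Y)) = 0.0330, inequality holds: 0.0547 ≥ 0.0330

Data Processing Inequality: For any Markov chain X → Y → Z, we have I(X;Y) ≥ I(X;Z).

Here Z = f(Y) is a deterministic function of Y, forming X → Y → Z.

Original I(X;Y) = 0.0547 bits

After applying f:
P(X,Z) where Z=f(Y):
- P(X,Z=0) = P(X,Y=0) + P(X,Y=1) + P(X,Y=2)
- P(X,Z=1) = P(X,Y=3)

I(X;Z) = I(X;f(Y)) = 0.0330 bits

Verification: 0.0547 ≥ 0.0330 ✓

Information cannot be created by processing; the function f can only lose information about X.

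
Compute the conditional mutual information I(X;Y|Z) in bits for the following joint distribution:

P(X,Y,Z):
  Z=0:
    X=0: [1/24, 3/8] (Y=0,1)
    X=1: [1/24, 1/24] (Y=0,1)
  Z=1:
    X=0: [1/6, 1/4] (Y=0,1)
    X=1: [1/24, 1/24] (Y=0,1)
0.0483 bits

Conditional mutual information: I(X;Y|Z) = H(X|Z) + H(Y|Z) - H(X,Y|Z)

H(Z) = 1.0000
H(X,Z) = 1.6500 → H(X|Z) = 0.6500
H(Y,Z) = 1.8149 → H(Y|Z) = 0.8149
H(X,Y,Z) = 2.4167 → H(X,Y|Z) = 1.4167

I(X;Y|Z) = 0.6500 + 0.8149 - 1.4167 = 0.0483 bits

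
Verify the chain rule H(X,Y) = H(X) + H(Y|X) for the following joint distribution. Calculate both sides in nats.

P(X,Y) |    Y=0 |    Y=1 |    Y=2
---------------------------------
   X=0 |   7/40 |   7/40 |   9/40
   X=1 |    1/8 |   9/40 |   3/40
H(X,Y) = 1.7355, H(X) = 0.6819, H(Y|X) = 1.0536 (all in nats)

Chain rule: H(X,Y) = H(X) + H(Y|X)

Left side — joint entropy directly:
H(X,Y) = -Σ p(x,y) log p(x,y) = 1.7355 nats

Right side — compute H(Y|X) from the conditional distributions:
P(X) = (23/40, 17/40), so H(X) = 0.6819 nats
H(Y|X) = Σ_x P(X=x) · H(Y|X=x):
  P(Y|X=0) = (7/23, 7/23, 9/23), H(Y|X=0) = 1.0912, weight P(X=0) = 23/40
  P(Y|X=1) = (5/17, 9/17, 3/17), H(Y|X=1) = 1.0027, weight P(X=1) = 17/40
H(Y|X) = 1.0536 nats

H(X) + H(Y|X) = 0.6819 + 1.0536 = 1.7355 nats

Both sides equal 1.7355 nats. ✓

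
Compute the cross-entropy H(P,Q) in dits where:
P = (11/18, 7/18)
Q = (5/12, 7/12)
0.3234 dits

Cross-entropy: H(P,Q) = -Σ p(x) log q(x)

Alternatively: H(P,Q) = H(P) + D_KL(P||Q)
H(P) = 0.2902 dits
D_KL(P||Q) = 0.0332 dits

H(P,Q) = 0.2902 + 0.0332 = 0.3234 dits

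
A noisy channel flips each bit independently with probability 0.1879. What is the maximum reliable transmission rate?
0.3029 bits

For a binary symmetric channel (BSC) with error probability p:
Capacity C = 1 - H(p) bits per symbol

where H(p) = -p log₂(p) - (1-p) log₂(1-p) is the binary entropy function.

H(0.1879) = 0.6971 bits
C = 1 - 0.6971 = 0.3029 bits per symbol

This means we can reliably transmit up to 0.3029 bits of information per channel use.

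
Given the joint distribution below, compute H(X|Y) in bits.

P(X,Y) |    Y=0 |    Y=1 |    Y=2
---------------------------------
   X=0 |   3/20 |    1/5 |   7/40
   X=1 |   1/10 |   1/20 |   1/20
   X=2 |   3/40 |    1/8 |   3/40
1.4362 bits

Using the chain rule: H(X|Y) = H(X,Y) - H(Y)

First, compute H(X,Y) = 3.0149 bits

Marginal P(Y) = (13/40, 3/8, 3/10)
H(Y) = 1.5787 bits

H(X|Y) = H(X,Y) - H(Y) = 3.0149 - 1.5787 = 1.4362 bits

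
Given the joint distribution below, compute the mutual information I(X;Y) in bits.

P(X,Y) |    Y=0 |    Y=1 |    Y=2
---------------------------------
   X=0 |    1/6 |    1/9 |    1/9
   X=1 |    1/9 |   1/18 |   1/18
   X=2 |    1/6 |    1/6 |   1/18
0.0284 bits

Mutual information: I(X;Y) = H(X) + H(Y) - H(X,Y)

Marginals:
P(X) = (7/18, 2/9, 7/18), H(X) = 1.5420 bits
P(Y) = (4/9, 1/3, 2/9), H(Y) = 1.5305 bits

Joint entropy: H(X,Y) = 3.0441 bits

I(X;Y) = 1.5420 + 1.5305 - 3.0441 = 0.0284 bits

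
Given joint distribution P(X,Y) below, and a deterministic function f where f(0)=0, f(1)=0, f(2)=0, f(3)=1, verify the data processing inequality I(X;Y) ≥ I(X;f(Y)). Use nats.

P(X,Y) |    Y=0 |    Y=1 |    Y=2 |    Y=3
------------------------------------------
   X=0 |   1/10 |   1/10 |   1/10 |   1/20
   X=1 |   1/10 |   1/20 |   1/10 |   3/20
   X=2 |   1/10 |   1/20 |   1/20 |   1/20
I(X;Y) = 0.0417, I(X;f(Y)) = 0.0291, inequality holds: 0.0417 ≥ 0.0291

Data Processing Inequality: For any Markov chain X → Y → Z, we have I(X;Y) ≥ I(X;Z).

Here Z = f(Y) is a deterministic function of Y, forming X → Y → Z.

Original I(X;Y) = 0.0417 nats

After applying f:
P(X,Z) where Z=f(Y):
- P(X,Z=0) = P(X,Y=0) + P(X,Y=1) + P(X,Y=2)
- P(X,Z=1) = P(X,Y=3)

I(X;Z) = I(X;f(Y)) = 0.0291 nats

Verification: 0.0417 ≥ 0.0291 ✓

Information cannot be created by processing; the function f can only lose information about X.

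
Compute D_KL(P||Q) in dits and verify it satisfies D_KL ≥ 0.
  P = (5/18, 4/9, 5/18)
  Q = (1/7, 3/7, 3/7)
0.0349 dits

KL divergence satisfies the Gibbs inequality: D_KL(P||Q) ≥ 0 for all distributions P, Q.

D_KL(P||Q) = Σ p(x) log(p(x)/q(x))
Term by term:
  x=0: 5/18 × log_10[(5/18)/(1/7)] = 0.0802
  x=1: 4/9 × log_10[(4/9)/(3/7)] = 0.0070
  x=2: 5/18 × log_10[(5/18)/(3/7)] = -0.0523
D_KL(P||Q) = 0.0349 dits

D_KL(P||Q) = 0.0349 ≥ 0 ✓

This non-negativity is a fundamental property: relative entropy cannot be negative because it measures how different Q is from P.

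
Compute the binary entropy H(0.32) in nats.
0.6269 nats

The binary entropy function is:
H(p) = -p log(p) - (1-p) log(1-p)

H(0.32) = -0.32 × log_e(0.32) - 0.68 × log_e(0.68)
H(0.32) = 0.6269 nats

Note: Binary entropy is maximized at p=0.5 (H=1 bit) and minimized at p=0 or p=1 (H=0).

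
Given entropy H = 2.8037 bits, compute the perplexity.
6.9823

Perplexity is 2^H (or exp(H) for natural log).

H = 2.8037 bits
Perplexity = 2^2.8037 = 6.9823

Interpretation: The model's uncertainty is equivalent to choosing uniformly among 7.0 options.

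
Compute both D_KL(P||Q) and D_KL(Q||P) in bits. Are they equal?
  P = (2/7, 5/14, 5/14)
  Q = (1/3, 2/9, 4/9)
D_KL(P||Q) = 0.0682, D_KL(Q||P) = 0.0622

KL divergence is not symmetric: D_KL(P||Q) ≠ D_KL(Q||P) in general.

D_KL(P||Q) = 0.0682 bits
D_KL(Q||P) = 0.0622 bits

No, they are not equal!

This asymmetry is why KL divergence is not a true distance metric.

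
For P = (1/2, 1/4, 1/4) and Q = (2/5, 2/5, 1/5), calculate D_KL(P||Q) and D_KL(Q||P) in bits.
D_KL(P||Q) = 0.0719, D_KL(Q||P) = 0.0781

KL divergence is not symmetric: D_KL(P||Q) ≠ D_KL(Q||P) in general.

D_KL(P||Q) = 0.0719 bits
D_KL(Q||P) = 0.0781 bits

No, they are not equal!

This asymmetry is why KL divergence is not a true distance metric.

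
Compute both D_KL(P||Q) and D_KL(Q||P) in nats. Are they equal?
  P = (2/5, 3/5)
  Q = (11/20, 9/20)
D_KL(P||Q) = 0.0452, D_KL(Q||P) = 0.0457

KL divergence is not symmetric: D_KL(P||Q) ≠ D_KL(Q||P) in general.

D_KL(P||Q) = 0.0452 nats
D_KL(Q||P) = 0.0457 nats

No, they are not equal!

This asymmetry is why KL divergence is not a true distance metric.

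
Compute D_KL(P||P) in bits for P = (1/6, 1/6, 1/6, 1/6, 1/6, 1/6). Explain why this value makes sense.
0.0000 bits

KL divergence satisfies the Gibbs inequality: D_KL(P||Q) ≥ 0 for all distributions P, Q.

D_KL(P||Q) = Σ p(x) log(p(x)/q(x))
Each term is p(x) × log_2(p(x)/p(x)) = p(x) × log_2(1) = 0, so the sum is 0.
D_KL(P||Q) = 0.0000 bits

When P = Q, the KL divergence is exactly 0, as there is no 'divergence' between identical distributions.

This non-negativity is a fundamental property: relative entropy cannot be negative because it measures how different Q is from P.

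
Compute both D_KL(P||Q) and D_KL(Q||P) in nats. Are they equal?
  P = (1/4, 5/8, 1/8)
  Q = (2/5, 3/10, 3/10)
D_KL(P||Q) = 0.2318, D_KL(Q||P) = 0.2305

KL divergence is not symmetric: D_KL(P||Q) ≠ D_KL(Q||P) in general.

D_KL(P||Q) = 0.2318 nats
D_KL(Q||P) = 0.2305 nats

No, they are not equal!

This asymmetry is why KL divergence is not a true distance metric.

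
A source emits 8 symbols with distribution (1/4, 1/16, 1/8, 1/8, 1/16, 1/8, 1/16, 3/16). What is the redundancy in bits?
0.1722 bits

Redundancy measures how far a source is from maximum entropy:
R = H_max - H(X)

Maximum entropy for 8 symbols: H_max = log_2(8) = 3.0000 bits
Actual entropy: H(X) = 2.8278 bits
Redundancy: R = 3.0000 - 2.8278 = 0.1722 bits

This redundancy represents potential for compression: the source could be compressed by 0.1722 bits per symbol.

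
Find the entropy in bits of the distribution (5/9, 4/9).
0.9911 bits

Shannon entropy is H(X) = -Σ p(x) log p(x).

For P = (5/9, 4/9):
H = -5/9 × log_2(5/9) -4/9 × log_2(4/9)
H = 0.9911 bits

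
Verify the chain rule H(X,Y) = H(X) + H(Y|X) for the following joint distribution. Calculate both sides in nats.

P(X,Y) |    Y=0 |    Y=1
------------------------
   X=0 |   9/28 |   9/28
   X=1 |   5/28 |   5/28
H(X,Y) = 1.3449, H(X) = 0.6518, H(Y|X) = 0.6931 (all in nats)

Chain rule: H(X,Y) = H(X) + H(Y|X)

Left side — joint entropy directly:
H(X,Y) = -Σ p(x,y) log p(x,y) = 1.3449 nats

Right side — compute H(Y|X) from the conditional distributions:
P(X) = (9/14, 5/14), so H(X) = 0.6518 nats
H(Y|X) = Σ_x P(X=x) · H(Y|X=x):
  P(Y|X=0) = (1/2, 1/2), H(Y|X=0) = 0.6931, weight P(X=0) = 9/14
  P(Y|X=1) = (1/2, 1/2), H(Y|X=1) = 0.6931, weight P(X=1) = 5/14
H(Y|X) = 0.6931 nats

H(X) + H(Y|X) = 0.6518 + 0.6931 = 1.3449 nats

Both sides equal 1.3449 nats. ✓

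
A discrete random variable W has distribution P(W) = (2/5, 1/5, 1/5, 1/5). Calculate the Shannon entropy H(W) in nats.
1.3322 nats

Shannon entropy is H(X) = -Σ p(x) log p(x).

For P = (2/5, 1/5, 1/5, 1/5):
H = -2/5 × log_e(2/5) -1/5 × log_e(1/5) -1/5 × log_e(1/5) -1/5 × log_e(1/5)
H = 1.3322 nats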